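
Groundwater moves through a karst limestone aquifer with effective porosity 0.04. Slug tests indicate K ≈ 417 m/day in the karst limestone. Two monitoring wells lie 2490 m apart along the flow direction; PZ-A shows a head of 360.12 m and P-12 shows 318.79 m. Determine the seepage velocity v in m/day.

173

Hydraulic gradient i = (360.12 − 318.79) / 2490 = 41.33 / 2490 = 0.01660.
Darcy flux q = K · i = 417.0 × 0.01660 = 6.922 m/day.
Seepage velocity v = q / n_e = 6.922 / 0.04 = 173.0 m/day.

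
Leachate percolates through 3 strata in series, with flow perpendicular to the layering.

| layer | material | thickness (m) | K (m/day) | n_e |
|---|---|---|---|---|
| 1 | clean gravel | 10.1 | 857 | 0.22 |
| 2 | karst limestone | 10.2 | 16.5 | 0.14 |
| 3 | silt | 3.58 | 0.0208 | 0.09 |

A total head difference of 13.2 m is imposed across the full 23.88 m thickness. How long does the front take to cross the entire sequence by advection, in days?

52.0

With flow normal to the layers, continuity requires the same specific discharge q through every layer.
Σ(b_i/K_i) = 10.1/857 + 10.2/16.5 + 3.58/0.0208 = 172.7 d.
q = Δh / Σ(b_i/K_i) = 13.2 / 172.7 = 0.07641 m/day.
In each layer the seepage velocity is v_i = q/n_i, so the layer transit time is t_i = b_i·n_i / q:
  layer 1 (clean gravel): t_1 = 10.1 × 0.22 / 0.07641 = 29.08 d
  layer 2 (karst limestone): t_2 = 10.2 × 0.14 / 0.07641 = 18.69 d
  layer 3 (silt): t_3 = 3.58 × 0.09 / 0.07641 = 4.217 d
Total t = Σ t_i = 51.98 days.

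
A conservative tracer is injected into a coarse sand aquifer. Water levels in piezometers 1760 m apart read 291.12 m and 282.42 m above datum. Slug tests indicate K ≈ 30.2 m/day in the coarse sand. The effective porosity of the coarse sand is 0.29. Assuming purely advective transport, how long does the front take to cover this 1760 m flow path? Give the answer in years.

9.36

Hydraulic gradient i = (291.12 − 282.42) / 1760 = 8.7 / 1760 = 0.004943.
Darcy flux q = K · i = 30.20 × 0.004943 = 0.1493 m/day.
Seepage velocity v = q / n_e = 0.1493 / 0.29 = 0.5148 m/day.
Travel time t = L / v = 1760 / 0.5148 = 3419 days = 9.361 years.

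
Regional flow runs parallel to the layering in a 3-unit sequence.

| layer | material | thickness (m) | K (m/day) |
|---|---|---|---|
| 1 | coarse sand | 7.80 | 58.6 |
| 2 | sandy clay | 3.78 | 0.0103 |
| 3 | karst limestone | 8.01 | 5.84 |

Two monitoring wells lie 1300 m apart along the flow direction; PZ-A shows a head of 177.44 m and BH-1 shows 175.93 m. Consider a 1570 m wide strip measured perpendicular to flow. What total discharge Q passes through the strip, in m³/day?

Flow is parallel to layering, so each bed carries its own Darcy discharge and the transmissivities add.
Σ(K_i·b_i) = 58.6×7.80 + 0.0103×3.78 + 5.84×8.01 = 503.9 m²/day.
Hydraulic gradient i = (177.44 − 175.93) / 1300 = 1.51 / 1300 = 0.001162.
Q = Σ(K_i·b_i) · W · i = 503.9 × 1570 × 0.001162 = 918.9 m³/day.

919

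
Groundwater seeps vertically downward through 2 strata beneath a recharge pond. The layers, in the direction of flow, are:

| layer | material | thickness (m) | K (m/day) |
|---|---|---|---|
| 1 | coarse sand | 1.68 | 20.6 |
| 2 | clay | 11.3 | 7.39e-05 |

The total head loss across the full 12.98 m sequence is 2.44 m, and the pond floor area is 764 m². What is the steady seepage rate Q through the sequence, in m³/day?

Flow is perpendicular to layering, so the layers act in series and the equivalent K is the thickness-weighted harmonic mean.
Total thickness L = 1.68 + 11.3 = 12.98 m.
Σ(b_i/K_i) = 1.68/20.6 + 11.3/7.39e-05 = 1.529e+05 d.
K_eq = L / Σ(b_i/K_i) = 12.98 / 1.529e+05 = 8.489e-05 m/day.
Q = K_eq · A · (Δh/L) = 8.489e-05 × 764 × (2.44/12.98) = 0.01219 m³/day.

0.0122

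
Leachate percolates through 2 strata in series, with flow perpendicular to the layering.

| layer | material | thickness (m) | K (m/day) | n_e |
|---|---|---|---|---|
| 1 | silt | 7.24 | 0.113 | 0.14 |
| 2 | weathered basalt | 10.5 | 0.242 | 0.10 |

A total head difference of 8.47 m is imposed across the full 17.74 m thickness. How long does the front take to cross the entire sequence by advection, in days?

With flow normal to the layers, continuity requires the same specific discharge q through every layer.
Σ(b_i/K_i) = 7.24/0.113 + 10.5/0.242 = 107.5 d.
q = Δh / Σ(b_i/K_i) = 8.47 / 107.5 = 0.07882 m/day.
In each layer the seepage velocity is v_i = q/n_i, so the layer transit time is t_i = b_i·n_i / q:
  layer 1 (silt): t_1 = 7.24 × 0.14 / 0.07882 = 12.86 d
  layer 2 (weathered basalt): t_2 = 10.5 × 0.10 / 0.07882 = 13.32 d
Total t = Σ t_i = 26.18 days.

26.2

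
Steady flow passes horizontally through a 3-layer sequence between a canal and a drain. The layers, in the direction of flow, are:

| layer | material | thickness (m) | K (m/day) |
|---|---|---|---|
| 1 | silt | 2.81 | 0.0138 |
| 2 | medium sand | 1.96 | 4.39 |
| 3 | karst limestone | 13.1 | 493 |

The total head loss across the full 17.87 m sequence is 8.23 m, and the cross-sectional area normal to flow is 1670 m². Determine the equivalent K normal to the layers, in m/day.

Flow is perpendicular to layering, so the layers act in series and the equivalent K is the thickness-weighted harmonic mean.
Total thickness L = 2.81 + 1.96 + 13.1 = 17.87 m.
Σ(b_i/K_i) = 2.81/0.0138 + 1.96/4.39 + 13.1/493 = 204.1 d.
K_eq = L / Σ(b_i/K_i) = 17.87 / 204.1 = 0.08756 m/day.

0.0876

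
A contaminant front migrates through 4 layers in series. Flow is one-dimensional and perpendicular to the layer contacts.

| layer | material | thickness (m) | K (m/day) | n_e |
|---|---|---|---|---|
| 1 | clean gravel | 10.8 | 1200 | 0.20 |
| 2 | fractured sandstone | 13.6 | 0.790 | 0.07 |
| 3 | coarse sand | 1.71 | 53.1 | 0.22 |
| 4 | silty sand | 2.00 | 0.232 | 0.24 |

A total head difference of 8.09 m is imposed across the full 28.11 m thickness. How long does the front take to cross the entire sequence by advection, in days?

With flow normal to the layers, continuity requires the same specific discharge q through every layer.
Σ(b_i/K_i) = 10.8/1200 + 13.6/0.790 + 1.71/53.1 + 2.00/0.232 = 25.88 d.
q = Δh / Σ(b_i/K_i) = 8.09 / 25.88 = 0.3126 m/day.
In each layer the seepage velocity is v_i = q/n_i, so the layer transit time is t_i = b_i·n_i / q:
  layer 1 (clean gravel): t_1 = 10.8 × 0.20 / 0.3126 = 6.909 d
  layer 2 (fractured sandstone): t_2 = 13.6 × 0.07 / 0.3126 = 3.045 d
  layer 3 (coarse sand): t_3 = 1.71 × 0.22 / 0.3126 = 1.203 d
  layer 4 (silty sand): t_4 = 2.00 × 0.24 / 0.3126 = 1.535 d
Total t = Σ t_i = 12.69 days.

12.7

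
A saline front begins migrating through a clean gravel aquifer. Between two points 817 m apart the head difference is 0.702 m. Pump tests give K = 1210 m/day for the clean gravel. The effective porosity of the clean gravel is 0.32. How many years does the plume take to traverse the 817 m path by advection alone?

Hydraulic gradient i = Δh / L = 0.702 / 817 = 0.0008592.
Darcy flux q = K · i = 1210 × 0.0008592 = 1.040 m/day.
Seepage velocity v = q / n_e = 1.040 / 0.32 = 3.249 m/day.
Travel time t = L / v = 817 / 3.249 = 251.5 days = 0.6885 years.

0.688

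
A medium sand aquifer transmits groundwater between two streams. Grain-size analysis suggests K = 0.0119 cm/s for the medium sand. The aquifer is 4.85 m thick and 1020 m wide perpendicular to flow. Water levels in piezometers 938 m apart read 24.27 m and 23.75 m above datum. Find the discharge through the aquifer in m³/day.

28.2

Convert K: 0.0119 cm/s × 864 = 10.28 m/day.
Cross-sectional area A = 1020 × 4.85 = 4947 m².
Hydraulic gradient i = (24.27 − 23.75) / 938 = 0.52 / 938 = 0.0005544.
Darcy's law: Q = K · A · i = 10.28 × 4947 × 0.0005544 = 28.20 m³/day.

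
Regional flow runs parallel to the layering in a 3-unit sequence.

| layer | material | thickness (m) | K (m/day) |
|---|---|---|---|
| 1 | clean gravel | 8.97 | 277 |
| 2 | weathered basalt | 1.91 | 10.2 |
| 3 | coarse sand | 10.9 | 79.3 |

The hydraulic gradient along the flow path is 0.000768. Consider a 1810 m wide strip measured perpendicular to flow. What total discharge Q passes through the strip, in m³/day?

4680

Flow is parallel to layering, so each bed carries its own Darcy discharge and the transmissivities add.
Σ(K_i·b_i) = 277×8.97 + 10.2×1.91 + 79.3×10.9 = 3369 m²/day.
Hydraulic gradient i = 0.000768.
Q = Σ(K_i·b_i) · W · i = 3369 × 1810 × 0.0007680 = 4683 m³/day.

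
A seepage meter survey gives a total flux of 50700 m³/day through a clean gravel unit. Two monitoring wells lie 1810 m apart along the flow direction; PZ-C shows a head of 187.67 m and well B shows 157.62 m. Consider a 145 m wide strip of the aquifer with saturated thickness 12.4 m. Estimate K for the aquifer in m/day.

1700

Cross-sectional area A = 145 × 12.4 = 1798 m².
Hydraulic gradient i = (187.67 − 157.62) / 1810 = 30.05 / 1810 = 0.01660.
From Q = K·A·i, K = Q / (A·i) = 50700 / (1798 × 0.01660) = 1698 m/day.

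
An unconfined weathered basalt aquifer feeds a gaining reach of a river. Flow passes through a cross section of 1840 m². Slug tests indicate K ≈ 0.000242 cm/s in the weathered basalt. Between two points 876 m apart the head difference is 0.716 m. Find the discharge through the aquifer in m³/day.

0.314

Convert K: 0.000242 cm/s × 864 = 0.2091 m/day.
Hydraulic gradient i = Δh / L = 0.716 / 876 = 0.0008174.
Darcy's law: Q = K · A · i = 0.2091 × 1840 × 0.0008174 = 0.3145 m³/day.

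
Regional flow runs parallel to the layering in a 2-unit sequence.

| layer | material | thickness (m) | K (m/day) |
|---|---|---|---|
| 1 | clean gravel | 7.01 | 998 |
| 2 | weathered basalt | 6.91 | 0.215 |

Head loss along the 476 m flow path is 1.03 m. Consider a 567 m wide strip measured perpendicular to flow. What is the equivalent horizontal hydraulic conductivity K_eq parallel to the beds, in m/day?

Flow is parallel to layering, so each bed carries its own Darcy discharge and the transmissivities add.
Σ(K_i·b_i) = 998×7.01 + 0.215×6.91 = 6997 m²/day.
Total thickness b = 13.92 m, so K_eq = Σ(K_i·b_i)/b = 502.7 m/day.

503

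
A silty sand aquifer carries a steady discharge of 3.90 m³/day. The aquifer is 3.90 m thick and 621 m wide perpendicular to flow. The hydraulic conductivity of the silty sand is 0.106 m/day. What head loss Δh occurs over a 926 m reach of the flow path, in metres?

Cross-sectional area A = 621 × 3.90 = 2422 m².
From Q = K·A·i, i = Q / (K·A) = 3.90 / (0.1060 × 2422) = 0.01519.
Head loss Δh = i · L = 0.01519 × 926 = 14.07 m.

14.1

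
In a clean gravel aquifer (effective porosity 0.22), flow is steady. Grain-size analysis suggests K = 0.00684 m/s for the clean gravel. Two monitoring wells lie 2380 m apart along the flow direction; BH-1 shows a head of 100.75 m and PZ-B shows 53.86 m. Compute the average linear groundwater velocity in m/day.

Convert K: 0.00684 m/s × 86400 = 591.0 m/day.
Hydraulic gradient i = (100.75 − 53.86) / 2380 = 46.89 / 2380 = 0.01970.
Darcy flux q = K · i = 591.0 × 0.01970 = 11.64 m/day.
Seepage velocity v = q / n_e = 11.64 / 0.22 = 52.92 m/day.

52.9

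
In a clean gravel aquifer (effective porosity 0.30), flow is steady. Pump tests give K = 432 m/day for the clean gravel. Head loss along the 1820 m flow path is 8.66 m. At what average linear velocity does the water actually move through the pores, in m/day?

Hydraulic gradient i = Δh / L = 8.66 / 1820 = 0.004758.
Darcy flux q = K · i = 432.0 × 0.004758 = 2.056 m/day.
Seepage velocity v = q / n_e = 2.056 / 0.30 = 6.852 m/day.

6.85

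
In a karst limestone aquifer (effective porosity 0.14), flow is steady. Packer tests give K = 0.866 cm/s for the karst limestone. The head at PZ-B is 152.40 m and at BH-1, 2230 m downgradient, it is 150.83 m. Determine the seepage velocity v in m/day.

3.76

Convert K: 0.866 cm/s × 864 = 748.2 m/day.
Hydraulic gradient i = (152.40 − 150.83) / 2230 = 1.57 / 2230 = 0.0007040.
Darcy flux q = K · i = 748.2 × 0.0007040 = 0.5268 m/day.
Seepage velocity v = q / n_e = 0.5268 / 0.14 = 3.763 m/day.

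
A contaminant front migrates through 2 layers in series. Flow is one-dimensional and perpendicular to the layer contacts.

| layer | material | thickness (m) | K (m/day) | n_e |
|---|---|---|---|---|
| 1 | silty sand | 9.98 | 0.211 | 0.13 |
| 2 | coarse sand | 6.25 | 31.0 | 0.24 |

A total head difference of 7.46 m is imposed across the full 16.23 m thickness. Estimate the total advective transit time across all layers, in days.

17.8

With flow normal to the layers, continuity requires the same specific discharge q through every layer.
Σ(b_i/K_i) = 9.98/0.211 + 6.25/31.0 = 47.50 d.
q = Δh / Σ(b_i/K_i) = 7.46 / 47.50 = 0.1571 m/day.
In each layer the seepage velocity is v_i = q/n_i, so the layer transit time is t_i = b_i·n_i / q:
  layer 1 (silty sand): t_1 = 9.98 × 0.13 / 0.1571 = 8.261 d
  layer 2 (coarse sand): t_2 = 6.25 × 0.24 / 0.1571 = 9.551 d
Total t = Σ t_i = 17.81 days.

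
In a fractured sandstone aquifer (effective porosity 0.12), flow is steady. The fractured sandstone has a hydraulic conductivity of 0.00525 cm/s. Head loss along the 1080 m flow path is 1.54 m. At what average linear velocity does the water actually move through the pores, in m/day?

0.0539

Convert K: 0.00525 cm/s × 864 = 4.536 m/day.
Hydraulic gradient i = Δh / L = 1.54 / 1080 = 0.001426.
Darcy flux q = K · i = 4.536 × 0.001426 = 0.006468 m/day.
Seepage velocity v = q / n_e = 0.006468 / 0.12 = 0.05390 m/day.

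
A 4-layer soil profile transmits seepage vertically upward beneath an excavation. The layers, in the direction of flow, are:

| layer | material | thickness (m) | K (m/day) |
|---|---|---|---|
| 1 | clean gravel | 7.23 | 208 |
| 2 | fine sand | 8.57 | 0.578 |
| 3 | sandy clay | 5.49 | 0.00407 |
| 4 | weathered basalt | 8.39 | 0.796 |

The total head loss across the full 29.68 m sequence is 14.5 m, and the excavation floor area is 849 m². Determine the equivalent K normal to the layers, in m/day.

0.0216

Flow is perpendicular to layering, so the layers act in series and the equivalent K is the thickness-weighted harmonic mean.
Total thickness L = 7.23 + 8.57 + 5.49 + 8.39 = 29.68 m.
Σ(b_i/K_i) = 7.23/208 + 8.57/0.578 + 5.49/0.00407 + 8.39/0.796 = 1374 d.
K_eq = L / Σ(b_i/K_i) = 29.68 / 1374 = 0.02160 m/day.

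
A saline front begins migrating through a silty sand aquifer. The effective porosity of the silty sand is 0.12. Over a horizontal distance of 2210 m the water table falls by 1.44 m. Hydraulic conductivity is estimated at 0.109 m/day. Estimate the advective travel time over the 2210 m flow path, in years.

Hydraulic gradient i = Δh / L = 1.44 / 2210 = 0.0006516.
Darcy flux q = K · i = 0.1090 × 0.0006516 = 7.102e-05 m/day.
Seepage velocity v = q / n_e = 7.102e-05 / 0.12 = 0.0005919 m/day.
Travel time t = L / v = 2210 / 0.0005919 = 3.734e+06 days = 10223 years.

10200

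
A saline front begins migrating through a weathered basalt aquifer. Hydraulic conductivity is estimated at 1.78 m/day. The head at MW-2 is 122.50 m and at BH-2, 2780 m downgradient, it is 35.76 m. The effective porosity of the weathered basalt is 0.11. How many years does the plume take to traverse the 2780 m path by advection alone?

Hydraulic gradient i = (122.50 − 35.76) / 2780 = 86.74 / 2780 = 0.03120.
Darcy flux q = K · i = 1.780 × 0.03120 = 0.05554 m/day.
Seepage velocity v = q / n_e = 0.05554 / 0.11 = 0.5049 m/day.
Travel time t = L / v = 2780 / 0.5049 = 5506 days = 15.07 years.

15.1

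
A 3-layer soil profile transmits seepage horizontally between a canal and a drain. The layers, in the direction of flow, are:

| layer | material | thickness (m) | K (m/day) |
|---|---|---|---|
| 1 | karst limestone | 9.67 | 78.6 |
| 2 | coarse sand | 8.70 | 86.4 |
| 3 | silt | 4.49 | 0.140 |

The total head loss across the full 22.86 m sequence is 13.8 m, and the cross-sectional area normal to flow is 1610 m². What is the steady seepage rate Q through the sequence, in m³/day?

688

Flow is perpendicular to layering, so the layers act in series and the equivalent K is the thickness-weighted harmonic mean.
Total thickness L = 9.67 + 8.70 + 4.49 = 22.86 m.
Σ(b_i/K_i) = 9.67/78.6 + 8.70/86.4 + 4.49/0.140 = 32.30 d.
K_eq = L / Σ(b_i/K_i) = 22.86 / 32.30 = 0.7078 m/day.
Q = K_eq · A · (Δh/L) = 0.7078 × 1610 × (13.8/22.86) = 688.0 m³/day.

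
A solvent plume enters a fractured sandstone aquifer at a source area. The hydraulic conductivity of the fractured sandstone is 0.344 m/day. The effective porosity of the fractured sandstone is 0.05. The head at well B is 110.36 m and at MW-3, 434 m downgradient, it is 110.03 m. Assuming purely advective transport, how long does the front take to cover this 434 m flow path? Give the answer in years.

Hydraulic gradient i = (110.36 − 110.03) / 434 = 0.33 / 434 = 0.0007604.
Darcy flux q = K · i = 0.3440 × 0.0007604 = 0.0002616 m/day.
Seepage velocity v = q / n_e = 0.0002616 / 0.05 = 0.005231 m/day.
Travel time t = L / v = 434 / 0.005231 = 82962 days = 227.1 years.

227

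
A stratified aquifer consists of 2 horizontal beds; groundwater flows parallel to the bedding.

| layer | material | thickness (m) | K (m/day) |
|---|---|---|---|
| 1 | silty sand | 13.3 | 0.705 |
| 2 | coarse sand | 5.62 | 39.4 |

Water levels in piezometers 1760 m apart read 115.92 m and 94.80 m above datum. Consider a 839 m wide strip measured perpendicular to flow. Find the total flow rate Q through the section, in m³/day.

Flow is parallel to layering, so each bed carries its own Darcy discharge and the transmissivities add.
Σ(K_i·b_i) = 0.705×13.3 + 39.4×5.62 = 230.8 m²/day.
Hydraulic gradient i = (115.92 − 94.80) / 1760 = 21.12 / 1760 = 0.01200.
Q = Σ(K_i·b_i) · W · i = 230.8 × 839 × 0.01200 = 2324 m³/day.

2320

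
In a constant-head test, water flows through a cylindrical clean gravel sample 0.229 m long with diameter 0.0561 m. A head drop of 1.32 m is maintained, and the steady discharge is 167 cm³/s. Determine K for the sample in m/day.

1010

Cross-sectional area A = π·(d/2)² = π × (0.0561/2)² = 0.002472 m².
Convert discharge: 167 cm³/s = 0.0001670 m³/s.
Darcy's law rearranged: K = Q·L / (A·Δh) = 0.0001670 × 0.229 / (0.002472 × 1.32) = 0.01172 m/s = 1013 m/day.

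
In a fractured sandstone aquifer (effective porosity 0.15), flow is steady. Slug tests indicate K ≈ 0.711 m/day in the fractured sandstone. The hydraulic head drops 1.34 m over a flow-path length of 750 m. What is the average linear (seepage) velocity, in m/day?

Hydraulic gradient i = Δh / L = 1.34 / 750 = 0.001787.
Darcy flux q = K · i = 0.7110 × 0.001787 = 0.001270 m/day.
Seepage velocity v = q / n_e = 0.001270 / 0.15 = 0.008469 m/day.

0.00847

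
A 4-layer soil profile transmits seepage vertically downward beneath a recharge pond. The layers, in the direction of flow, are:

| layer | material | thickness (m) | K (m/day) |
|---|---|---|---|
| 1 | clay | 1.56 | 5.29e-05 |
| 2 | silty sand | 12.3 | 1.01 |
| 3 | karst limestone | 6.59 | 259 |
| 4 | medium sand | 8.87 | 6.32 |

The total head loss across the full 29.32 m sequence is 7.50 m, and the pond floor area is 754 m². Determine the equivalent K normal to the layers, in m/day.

Flow is perpendicular to layering, so the layers act in series and the equivalent K is the thickness-weighted harmonic mean.
Total thickness L = 1.56 + 12.3 + 6.59 + 8.87 = 29.32 m.
Σ(b_i/K_i) = 1.56/5.29e-05 + 12.3/1.01 + 6.59/259 + 8.87/6.32 = 29503 d.
K_eq = L / Σ(b_i/K_i) = 29.32 / 29503 = 0.0009938 m/day.

0.000994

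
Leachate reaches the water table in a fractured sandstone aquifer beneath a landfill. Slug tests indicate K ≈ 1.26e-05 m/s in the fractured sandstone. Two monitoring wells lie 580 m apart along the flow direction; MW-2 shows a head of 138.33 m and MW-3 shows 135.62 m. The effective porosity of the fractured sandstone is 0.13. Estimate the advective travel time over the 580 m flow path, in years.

Convert K: 1.26e-05 m/s × 86400 = 1.089 m/day.
Hydraulic gradient i = (138.33 − 135.62) / 580 = 2.71 / 580 = 0.004672.
Darcy flux q = K · i = 1.089 × 0.004672 = 0.005087 m/day.
Seepage velocity v = q / n_e = 0.005087 / 0.13 = 0.03913 m/day.
Travel time t = L / v = 580 / 0.03913 = 14823 days = 40.58 years.

40.6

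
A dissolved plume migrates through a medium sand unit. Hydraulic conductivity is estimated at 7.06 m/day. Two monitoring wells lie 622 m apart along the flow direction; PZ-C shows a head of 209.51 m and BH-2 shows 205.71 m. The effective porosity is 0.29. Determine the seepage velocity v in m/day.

Hydraulic gradient i = (209.51 − 205.71) / 622 = 3.8 / 622 = 0.006109.
Darcy flux q = K · i = 7.060 × 0.006109 = 0.04313 m/day.
Seepage velocity v = q / n_e = 0.04313 / 0.29 = 0.1487 m/day.

0.149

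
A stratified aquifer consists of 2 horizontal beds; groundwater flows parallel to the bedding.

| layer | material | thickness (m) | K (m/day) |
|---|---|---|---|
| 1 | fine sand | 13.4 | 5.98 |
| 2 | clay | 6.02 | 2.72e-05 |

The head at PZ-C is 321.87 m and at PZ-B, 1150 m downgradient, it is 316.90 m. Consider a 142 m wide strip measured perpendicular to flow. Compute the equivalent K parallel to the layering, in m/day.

Flow is parallel to layering, so each bed carries its own Darcy discharge and the transmissivities add.
Σ(K_i·b_i) = 5.98×13.4 + 2.72e-05×6.02 = 80.13 m²/day.
Total thickness b = 19.42 m, so K_eq = Σ(K_i·b_i)/b = 4.126 m/day.

4.13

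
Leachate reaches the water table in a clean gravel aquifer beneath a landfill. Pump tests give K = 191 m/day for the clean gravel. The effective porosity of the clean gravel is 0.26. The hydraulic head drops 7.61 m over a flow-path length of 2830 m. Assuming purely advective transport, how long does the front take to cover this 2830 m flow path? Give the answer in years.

Hydraulic gradient i = Δh / L = 7.61 / 2830 = 0.002689.
Darcy flux q = K · i = 191.0 × 0.002689 = 0.5136 m/day.
Seepage velocity v = q / n_e = 0.5136 / 0.26 = 1.975 m/day.
Travel time t = L / v = 2830 / 1.975 = 1433 days = 3.922 years.

3.92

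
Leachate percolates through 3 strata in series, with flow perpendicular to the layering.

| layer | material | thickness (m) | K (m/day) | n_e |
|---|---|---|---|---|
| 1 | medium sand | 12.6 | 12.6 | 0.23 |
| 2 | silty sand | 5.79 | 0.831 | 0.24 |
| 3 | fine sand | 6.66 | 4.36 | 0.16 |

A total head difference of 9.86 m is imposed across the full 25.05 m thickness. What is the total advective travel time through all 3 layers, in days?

With flow normal to the layers, continuity requires the same specific discharge q through every layer.
Σ(b_i/K_i) = 12.6/12.6 + 5.79/0.831 + 6.66/4.36 = 9.495 d.
q = Δh / Σ(b_i/K_i) = 9.86 / 9.495 = 1.038 m/day.
In each layer the seepage velocity is v_i = q/n_i, so the layer transit time is t_i = b_i·n_i / q:
  layer 1 (medium sand): t_1 = 12.6 × 0.23 / 1.038 = 2.791 d
  layer 2 (silty sand): t_2 = 5.79 × 0.24 / 1.038 = 1.338 d
  layer 3 (fine sand): t_3 = 6.66 × 0.16 / 1.038 = 1.026 d
Total t = Σ t_i = 5.155 days.

5.16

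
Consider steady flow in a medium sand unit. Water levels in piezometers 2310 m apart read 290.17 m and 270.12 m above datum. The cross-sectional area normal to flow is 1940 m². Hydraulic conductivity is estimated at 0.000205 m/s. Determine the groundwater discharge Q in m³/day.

Convert K: 0.000205 m/s × 86400 = 17.71 m/day.
Hydraulic gradient i = (290.17 − 270.12) / 2310 = 20.05 / 2310 = 0.008680.
Darcy's law: Q = K · A · i = 17.71 × 1940 × 0.008680 = 298.2 m³/day.

298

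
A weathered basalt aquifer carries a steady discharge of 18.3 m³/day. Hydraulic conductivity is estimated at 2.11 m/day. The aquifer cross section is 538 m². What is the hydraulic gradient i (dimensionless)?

0.0161

From Q = K·A·i, i = Q / (K·A) = 18.3 / (2.110 × 538.0) = 0.01612.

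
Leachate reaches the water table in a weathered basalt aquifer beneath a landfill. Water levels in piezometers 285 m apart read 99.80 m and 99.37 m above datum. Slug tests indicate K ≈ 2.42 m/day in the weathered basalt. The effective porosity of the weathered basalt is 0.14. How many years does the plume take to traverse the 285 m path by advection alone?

Hydraulic gradient i = (99.80 − 99.37) / 285 = 0.43 / 285 = 0.001509.
Darcy flux q = K · i = 2.420 × 0.001509 = 0.003651 m/day.
Seepage velocity v = q / n_e = 0.003651 / 0.14 = 0.02608 m/day.
Travel time t = L / v = 285 / 0.02608 = 10928 days = 29.92 years.

29.9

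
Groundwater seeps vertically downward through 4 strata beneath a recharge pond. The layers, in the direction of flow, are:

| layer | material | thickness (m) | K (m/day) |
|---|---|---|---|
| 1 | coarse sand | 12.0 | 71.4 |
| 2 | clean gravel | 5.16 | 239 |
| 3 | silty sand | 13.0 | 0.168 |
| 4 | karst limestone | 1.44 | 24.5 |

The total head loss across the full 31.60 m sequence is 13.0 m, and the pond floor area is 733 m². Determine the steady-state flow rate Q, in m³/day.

Flow is perpendicular to layering, so the layers act in series and the equivalent K is the thickness-weighted harmonic mean.
Total thickness L = 12.0 + 5.16 + 13.0 + 1.44 = 31.60 m.
Σ(b_i/K_i) = 12.0/71.4 + 5.16/239 + 13.0/0.168 + 1.44/24.5 = 77.63 d.
K_eq = L / Σ(b_i/K_i) = 31.60 / 77.63 = 0.4071 m/day.
Q = K_eq · A · (Δh/L) = 0.4071 × 733 × (13.0/31.60) = 122.7 m³/day.

123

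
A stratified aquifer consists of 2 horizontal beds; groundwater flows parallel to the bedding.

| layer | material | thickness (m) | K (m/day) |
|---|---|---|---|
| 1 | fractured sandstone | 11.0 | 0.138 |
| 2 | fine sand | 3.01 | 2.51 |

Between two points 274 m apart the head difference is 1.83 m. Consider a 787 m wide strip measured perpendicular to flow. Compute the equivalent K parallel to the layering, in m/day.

Flow is parallel to layering, so each bed carries its own Darcy discharge and the transmissivities add.
Σ(K_i·b_i) = 0.138×11.0 + 2.51×3.01 = 9.073 m²/day.
Total thickness b = 14.01 m, so K_eq = Σ(K_i·b_i)/b = 0.6476 m/day.

0.648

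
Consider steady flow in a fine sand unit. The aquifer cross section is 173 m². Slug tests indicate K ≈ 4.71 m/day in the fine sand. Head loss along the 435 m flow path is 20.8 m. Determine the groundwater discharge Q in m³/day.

Hydraulic gradient i = Δh / L = 20.8 / 435 = 0.04782.
Darcy's law: Q = K · A · i = 4.710 × 173.0 × 0.04782 = 38.96 m³/day.

39.0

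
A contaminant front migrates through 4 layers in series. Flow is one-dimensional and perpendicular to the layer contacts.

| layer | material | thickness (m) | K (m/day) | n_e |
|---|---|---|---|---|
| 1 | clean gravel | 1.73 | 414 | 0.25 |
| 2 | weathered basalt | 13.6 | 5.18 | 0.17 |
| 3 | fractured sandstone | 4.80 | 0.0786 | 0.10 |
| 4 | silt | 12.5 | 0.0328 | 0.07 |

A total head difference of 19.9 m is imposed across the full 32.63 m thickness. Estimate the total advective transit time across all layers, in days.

91.6

With flow normal to the layers, continuity requires the same specific discharge q through every layer.
Σ(b_i/K_i) = 1.73/414 + 13.6/5.18 + 4.80/0.0786 + 12.5/0.0328 = 444.8 d.
q = Δh / Σ(b_i/K_i) = 19.9 / 444.8 = 0.04474 m/day.
In each layer the seepage velocity is v_i = q/n_i, so the layer transit time is t_i = b_i·n_i / q:
  layer 1 (clean gravel): t_1 = 1.73 × 0.25 / 0.04474 = 9.667 d
  layer 2 (weathered basalt): t_2 = 13.6 × 0.17 / 0.04474 = 51.68 d
  layer 3 (fractured sandstone): t_3 = 4.80 × 0.10 / 0.04474 = 10.73 d
  layer 4 (silt): t_4 = 12.5 × 0.07 / 0.04474 = 19.56 d
Total t = Σ t_i = 91.63 days.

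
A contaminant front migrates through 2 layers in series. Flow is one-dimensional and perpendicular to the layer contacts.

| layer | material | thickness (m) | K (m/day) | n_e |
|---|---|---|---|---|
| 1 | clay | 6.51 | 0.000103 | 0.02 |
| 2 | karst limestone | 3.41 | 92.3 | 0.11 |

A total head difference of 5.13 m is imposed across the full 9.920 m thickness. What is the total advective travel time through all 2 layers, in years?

With flow normal to the layers, continuity requires the same specific discharge q through every layer.
Σ(b_i/K_i) = 6.51/0.000103 + 3.41/92.3 = 63204 d.
q = Δh / Σ(b_i/K_i) = 5.13 / 63204 = 8.117e-05 m/day.
In each layer the seepage velocity is v_i = q/n_i, so the layer transit time is t_i = b_i·n_i / q:
  layer 1 (clay): t_1 = 6.51 × 0.02 / 8.117e-05 = 1604 d
  layer 2 (karst limestone): t_2 = 3.41 × 0.11 / 8.117e-05 = 4621 d
Total t = Σ t_i = 6226 days = 17.04 years.

17.0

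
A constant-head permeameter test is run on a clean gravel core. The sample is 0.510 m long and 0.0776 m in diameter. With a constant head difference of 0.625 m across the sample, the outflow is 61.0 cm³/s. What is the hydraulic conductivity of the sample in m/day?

Cross-sectional area A = π·(d/2)² = π × (0.0776/2)² = 0.004729 m².
Convert discharge: 61.0 cm³/s = 6.100e-05 m³/s.
Darcy's law rearranged: K = Q·L / (A·Δh) = 6.100e-05 × 0.510 / (0.004729 × 0.625) = 0.01052 m/s = 909.3 m/day.

909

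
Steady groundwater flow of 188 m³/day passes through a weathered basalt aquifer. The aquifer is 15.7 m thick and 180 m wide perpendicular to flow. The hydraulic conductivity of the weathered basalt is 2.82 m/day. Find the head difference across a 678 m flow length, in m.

Cross-sectional area A = 180 × 15.7 = 2826 m².
From Q = K·A·i, i = Q / (K·A) = 188 / (2.820 × 2826) = 0.02359.
Head loss Δh = i · L = 0.02359 × 678 = 15.99 m.

16.0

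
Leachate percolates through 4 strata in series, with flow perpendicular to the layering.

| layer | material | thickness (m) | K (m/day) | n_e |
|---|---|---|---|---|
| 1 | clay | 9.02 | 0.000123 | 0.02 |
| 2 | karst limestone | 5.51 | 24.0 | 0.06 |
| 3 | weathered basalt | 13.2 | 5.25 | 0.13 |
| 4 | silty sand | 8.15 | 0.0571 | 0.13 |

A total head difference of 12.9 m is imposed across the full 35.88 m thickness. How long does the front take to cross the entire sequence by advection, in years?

51.3

With flow normal to the layers, continuity requires the same specific discharge q through every layer.
Σ(b_i/K_i) = 9.02/0.000123 + 5.51/24.0 + 13.2/5.25 + 8.15/0.0571 = 73479 d.
q = Δh / Σ(b_i/K_i) = 12.9 / 73479 = 0.0001756 m/day.
In each layer the seepage velocity is v_i = q/n_i, so the layer transit time is t_i = b_i·n_i / q:
  layer 1 (clay): t_1 = 9.02 × 0.02 / 0.0001756 = 1028 d
  layer 2 (karst limestone): t_2 = 5.51 × 0.06 / 0.0001756 = 1883 d
  layer 3 (weathered basalt): t_3 = 13.2 × 0.13 / 0.0001756 = 9774 d
  layer 4 (silty sand): t_4 = 8.15 × 0.13 / 0.0001756 = 6035 d
Total t = Σ t_i = 18720 days = 51.25 years.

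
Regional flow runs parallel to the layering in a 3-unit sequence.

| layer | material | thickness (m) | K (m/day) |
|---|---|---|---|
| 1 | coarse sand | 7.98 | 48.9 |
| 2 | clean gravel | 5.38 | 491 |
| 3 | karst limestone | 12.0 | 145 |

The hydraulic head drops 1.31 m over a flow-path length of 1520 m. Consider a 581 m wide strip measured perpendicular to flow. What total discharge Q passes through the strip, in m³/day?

Flow is parallel to layering, so each bed carries its own Darcy discharge and the transmissivities add.
Σ(K_i·b_i) = 48.9×7.98 + 491×5.38 + 145×12.0 = 4772 m²/day.
Hydraulic gradient i = Δh / L = 1.31 / 1520 = 0.0008618.
Q = Σ(K_i·b_i) · W · i = 4772 × 581 × 0.0008618 = 2389 m³/day.

2390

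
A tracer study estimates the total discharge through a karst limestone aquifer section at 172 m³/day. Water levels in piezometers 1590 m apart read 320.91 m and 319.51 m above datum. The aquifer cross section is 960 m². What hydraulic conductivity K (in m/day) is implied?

203

Hydraulic gradient i = (320.91 − 319.51) / 1590 = 1.4 / 1590 = 0.0008805.
From Q = K·A·i, K = Q / (A·i) = 172 / (960.0 × 0.0008805) = 203.5 m/day.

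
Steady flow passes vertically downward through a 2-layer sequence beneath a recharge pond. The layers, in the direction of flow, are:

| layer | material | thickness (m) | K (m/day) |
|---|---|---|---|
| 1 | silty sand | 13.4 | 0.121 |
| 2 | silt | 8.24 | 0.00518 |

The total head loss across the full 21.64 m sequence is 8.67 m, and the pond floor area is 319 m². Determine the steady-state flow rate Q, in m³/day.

Flow is perpendicular to layering, so the layers act in series and the equivalent K is the thickness-weighted harmonic mean.
Total thickness L = 13.4 + 8.24 = 21.64 m.
Σ(b_i/K_i) = 13.4/0.121 + 8.24/0.00518 = 1701 d.
K_eq = L / Σ(b_i/K_i) = 21.64 / 1701 = 0.01272 m/day.
Q = K_eq · A · (Δh/L) = 0.01272 × 319 × (8.67/21.64) = 1.625 m³/day.

1.63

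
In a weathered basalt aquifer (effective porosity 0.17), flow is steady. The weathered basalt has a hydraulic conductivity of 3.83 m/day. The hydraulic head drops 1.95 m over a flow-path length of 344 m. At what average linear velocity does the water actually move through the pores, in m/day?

Hydraulic gradient i = Δh / L = 1.95 / 344 = 0.005669.
Darcy flux q = K · i = 3.830 × 0.005669 = 0.02171 m/day.
Seepage velocity v = q / n_e = 0.02171 / 0.17 = 0.1277 m/day.

0.128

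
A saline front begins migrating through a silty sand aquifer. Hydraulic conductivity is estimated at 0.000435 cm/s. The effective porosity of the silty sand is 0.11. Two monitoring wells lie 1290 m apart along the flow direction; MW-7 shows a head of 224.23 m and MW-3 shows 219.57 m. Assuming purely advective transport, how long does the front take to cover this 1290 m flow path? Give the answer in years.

Convert K: 0.000435 cm/s × 864 = 0.3758 m/day.
Hydraulic gradient i = (224.23 − 219.57) / 1290 = 4.66 / 1290 = 0.003612.
Darcy flux q = K · i = 0.3758 × 0.003612 = 0.001358 m/day.
Seepage velocity v = q / n_e = 0.001358 / 0.11 = 0.01234 m/day.
Travel time t = L / v = 1290 / 0.01234 = 1.045e+05 days = 286.1 years.

286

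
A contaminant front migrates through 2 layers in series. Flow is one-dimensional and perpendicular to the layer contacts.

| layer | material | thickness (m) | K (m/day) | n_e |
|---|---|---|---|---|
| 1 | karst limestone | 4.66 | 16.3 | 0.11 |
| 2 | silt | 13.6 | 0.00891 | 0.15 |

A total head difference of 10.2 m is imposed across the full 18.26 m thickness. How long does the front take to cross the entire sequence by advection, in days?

With flow normal to the layers, continuity requires the same specific discharge q through every layer.
Σ(b_i/K_i) = 4.66/16.3 + 13.6/0.00891 = 1527 d.
q = Δh / Σ(b_i/K_i) = 10.2 / 1527 = 0.006681 m/day.
In each layer the seepage velocity is v_i = q/n_i, so the layer transit time is t_i = b_i·n_i / q:
  layer 1 (karst limestone): t_1 = 4.66 × 0.11 / 0.006681 = 76.72 d
  layer 2 (silt): t_2 = 13.6 × 0.15 / 0.006681 = 305.3 d
Total t = Σ t_i = 382.1 days.

382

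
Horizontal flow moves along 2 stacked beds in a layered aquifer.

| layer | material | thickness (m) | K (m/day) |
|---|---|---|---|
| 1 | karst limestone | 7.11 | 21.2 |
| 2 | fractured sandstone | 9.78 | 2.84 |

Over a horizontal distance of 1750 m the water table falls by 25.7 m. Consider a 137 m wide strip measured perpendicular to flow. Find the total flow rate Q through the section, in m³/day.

Flow is parallel to layering, so each bed carries its own Darcy discharge and the transmissivities add.
Σ(K_i·b_i) = 21.2×7.11 + 2.84×9.78 = 178.5 m²/day.
Hydraulic gradient i = Δh / L = 25.7 / 1750 = 0.01469.
Q = Σ(K_i·b_i) · W · i = 178.5 × 137 × 0.01469 = 359.1 m³/day.

359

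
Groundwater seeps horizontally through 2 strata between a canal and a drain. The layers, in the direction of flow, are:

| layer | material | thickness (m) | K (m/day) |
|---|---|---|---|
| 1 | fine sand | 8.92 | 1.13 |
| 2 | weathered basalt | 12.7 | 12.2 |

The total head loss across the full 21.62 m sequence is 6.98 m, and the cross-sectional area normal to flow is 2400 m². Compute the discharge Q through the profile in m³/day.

1870

Flow is perpendicular to layering, so the layers act in series and the equivalent K is the thickness-weighted harmonic mean.
Total thickness L = 8.92 + 12.7 = 21.62 m.
Σ(b_i/K_i) = 8.92/1.13 + 12.7/12.2 = 8.935 d.
K_eq = L / Σ(b_i/K_i) = 21.62 / 8.935 = 2.420 m/day.
Q = K_eq · A · (Δh/L) = 2.420 × 2400 × (6.98/21.62) = 1875 m³/day.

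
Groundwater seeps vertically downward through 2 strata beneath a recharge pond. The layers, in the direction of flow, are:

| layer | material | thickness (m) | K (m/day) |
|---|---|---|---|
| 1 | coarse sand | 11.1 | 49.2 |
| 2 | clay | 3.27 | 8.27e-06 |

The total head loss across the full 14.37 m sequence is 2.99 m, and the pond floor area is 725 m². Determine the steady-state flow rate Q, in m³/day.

0.00548

Flow is perpendicular to layering, so the layers act in series and the equivalent K is the thickness-weighted harmonic mean.
Total thickness L = 11.1 + 3.27 = 14.37 m.
Σ(b_i/K_i) = 11.1/49.2 + 3.27/8.27e-06 = 3.954e+05 d.
K_eq = L / Σ(b_i/K_i) = 14.37 / 3.954e+05 = 3.634e-05 m/day.
Q = K_eq · A · (Δh/L) = 3.634e-05 × 725 × (2.99/14.37) = 0.005482 m³/day.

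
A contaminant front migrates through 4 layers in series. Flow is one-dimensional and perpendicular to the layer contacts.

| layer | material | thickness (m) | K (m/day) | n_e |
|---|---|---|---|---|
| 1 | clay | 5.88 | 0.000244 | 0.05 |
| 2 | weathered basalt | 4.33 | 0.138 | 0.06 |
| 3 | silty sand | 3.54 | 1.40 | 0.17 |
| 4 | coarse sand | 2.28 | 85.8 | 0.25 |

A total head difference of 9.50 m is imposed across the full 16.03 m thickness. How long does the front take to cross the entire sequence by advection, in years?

12.0

With flow normal to the layers, continuity requires the same specific discharge q through every layer.
Σ(b_i/K_i) = 5.88/0.000244 + 4.33/0.138 + 3.54/1.40 + 2.28/85.8 = 24132 d.
q = Δh / Σ(b_i/K_i) = 9.50 / 24132 = 0.0003937 m/day.
In each layer the seepage velocity is v_i = q/n_i, so the layer transit time is t_i = b_i·n_i / q:
  layer 1 (clay): t_1 = 5.88 × 0.05 / 0.0003937 = 746.8 d
  layer 2 (weathered basalt): t_2 = 4.33 × 0.06 / 0.0003937 = 660.0 d
  layer 3 (silty sand): t_3 = 3.54 × 0.17 / 0.0003937 = 1529 d
  layer 4 (coarse sand): t_4 = 2.28 × 0.25 / 0.0003937 = 1448 d
Total t = Σ t_i = 4383 days = 12.00 years.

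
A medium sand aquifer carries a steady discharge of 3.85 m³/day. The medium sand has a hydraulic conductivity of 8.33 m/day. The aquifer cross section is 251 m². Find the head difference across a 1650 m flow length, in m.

From Q = K·A·i, i = Q / (K·A) = 3.85 / (8.330 × 251.0) = 0.001841.
Head loss Δh = i · L = 0.001841 × 1650 = 3.038 m.

3.04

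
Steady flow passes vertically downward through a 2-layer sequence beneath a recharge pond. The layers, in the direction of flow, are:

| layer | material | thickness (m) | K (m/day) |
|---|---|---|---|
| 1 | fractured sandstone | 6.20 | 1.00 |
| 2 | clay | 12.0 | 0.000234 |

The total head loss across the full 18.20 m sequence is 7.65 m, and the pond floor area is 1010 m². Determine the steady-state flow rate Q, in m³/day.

0.151

Flow is perpendicular to layering, so the layers act in series and the equivalent K is the thickness-weighted harmonic mean.
Total thickness L = 6.20 + 12.0 = 18.20 m.
Σ(b_i/K_i) = 6.20/1.00 + 12.0/0.000234 = 51288 d.
K_eq = L / Σ(b_i/K_i) = 18.20 / 51288 = 0.0003549 m/day.
Q = K_eq · A · (Δh/L) = 0.0003549 × 1010 × (7.65/18.20) = 0.1506 m³/day.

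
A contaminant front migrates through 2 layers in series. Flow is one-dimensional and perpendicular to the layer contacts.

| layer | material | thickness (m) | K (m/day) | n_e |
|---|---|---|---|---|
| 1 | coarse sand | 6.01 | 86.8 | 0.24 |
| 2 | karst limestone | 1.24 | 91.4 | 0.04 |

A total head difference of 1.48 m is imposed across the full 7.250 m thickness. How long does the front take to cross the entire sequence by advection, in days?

0.0835

With flow normal to the layers, continuity requires the same specific discharge q through every layer.
Σ(b_i/K_i) = 6.01/86.8 + 1.24/91.4 = 0.08281 d.
q = Δh / Σ(b_i/K_i) = 1.48 / 0.08281 = 17.87 m/day.
In each layer the seepage velocity is v_i = q/n_i, so the layer transit time is t_i = b_i·n_i / q:
  layer 1 (coarse sand): t_1 = 6.01 × 0.24 / 17.87 = 0.08070 d
  layer 2 (karst limestone): t_2 = 1.24 × 0.04 / 17.87 = 0.002775 d
Total t = Σ t_i = 0.08348 days.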